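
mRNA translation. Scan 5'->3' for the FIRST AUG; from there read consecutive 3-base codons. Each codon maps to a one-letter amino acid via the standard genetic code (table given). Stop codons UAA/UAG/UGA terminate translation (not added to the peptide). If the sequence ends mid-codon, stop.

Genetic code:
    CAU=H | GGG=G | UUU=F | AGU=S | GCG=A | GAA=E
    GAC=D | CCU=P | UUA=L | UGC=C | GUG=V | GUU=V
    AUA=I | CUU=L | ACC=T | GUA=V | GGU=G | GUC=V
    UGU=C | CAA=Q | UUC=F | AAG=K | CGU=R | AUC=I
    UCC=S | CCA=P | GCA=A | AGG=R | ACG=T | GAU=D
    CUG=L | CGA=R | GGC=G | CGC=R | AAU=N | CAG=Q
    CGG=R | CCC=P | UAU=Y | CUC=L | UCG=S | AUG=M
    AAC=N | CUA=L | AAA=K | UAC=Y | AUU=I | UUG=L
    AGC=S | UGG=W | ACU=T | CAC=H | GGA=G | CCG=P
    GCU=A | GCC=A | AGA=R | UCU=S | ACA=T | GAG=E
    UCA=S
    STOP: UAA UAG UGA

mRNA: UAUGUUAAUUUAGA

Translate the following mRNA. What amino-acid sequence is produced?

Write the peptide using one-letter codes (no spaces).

Answer: MLI

Derivation:
start AUG at pos 1
pos 1: AUG -> M; peptide=M
pos 4: UUA -> L; peptide=ML
pos 7: AUU -> I; peptide=MLI
pos 10: UAG -> STOP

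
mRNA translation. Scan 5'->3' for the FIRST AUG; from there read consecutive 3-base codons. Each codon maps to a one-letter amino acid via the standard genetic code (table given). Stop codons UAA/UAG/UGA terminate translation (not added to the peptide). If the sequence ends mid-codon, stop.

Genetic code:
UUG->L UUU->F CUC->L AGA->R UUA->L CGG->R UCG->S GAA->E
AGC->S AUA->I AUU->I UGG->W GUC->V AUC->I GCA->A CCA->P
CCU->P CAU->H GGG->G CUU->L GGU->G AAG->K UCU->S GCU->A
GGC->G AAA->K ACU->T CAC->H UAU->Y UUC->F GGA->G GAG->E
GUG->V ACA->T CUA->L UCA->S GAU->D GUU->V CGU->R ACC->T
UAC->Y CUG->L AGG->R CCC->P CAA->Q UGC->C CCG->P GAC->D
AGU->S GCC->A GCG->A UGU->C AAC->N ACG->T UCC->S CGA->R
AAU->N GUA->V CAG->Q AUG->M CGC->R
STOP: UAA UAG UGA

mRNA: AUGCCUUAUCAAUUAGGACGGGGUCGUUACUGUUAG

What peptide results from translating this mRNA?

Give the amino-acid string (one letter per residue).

Answer: MPYQLGRGRYC

Derivation:
start AUG at pos 0
pos 0: AUG -> M; peptide=M
pos 3: CCU -> P; peptide=MP
pos 6: UAU -> Y; peptide=MPY
pos 9: CAA -> Q; peptide=MPYQ
pos 12: UUA -> L; peptide=MPYQL
pos 15: GGA -> G; peptide=MPYQLG
pos 18: CGG -> R; peptide=MPYQLGR
pos 21: GGU -> G; peptide=MPYQLGRG
pos 24: CGU -> R; peptide=MPYQLGRGR
pos 27: UAC -> Y; peptide=MPYQLGRGRY
pos 30: UGU -> C; peptide=MPYQLGRGRYC
pos 33: UAG -> STOP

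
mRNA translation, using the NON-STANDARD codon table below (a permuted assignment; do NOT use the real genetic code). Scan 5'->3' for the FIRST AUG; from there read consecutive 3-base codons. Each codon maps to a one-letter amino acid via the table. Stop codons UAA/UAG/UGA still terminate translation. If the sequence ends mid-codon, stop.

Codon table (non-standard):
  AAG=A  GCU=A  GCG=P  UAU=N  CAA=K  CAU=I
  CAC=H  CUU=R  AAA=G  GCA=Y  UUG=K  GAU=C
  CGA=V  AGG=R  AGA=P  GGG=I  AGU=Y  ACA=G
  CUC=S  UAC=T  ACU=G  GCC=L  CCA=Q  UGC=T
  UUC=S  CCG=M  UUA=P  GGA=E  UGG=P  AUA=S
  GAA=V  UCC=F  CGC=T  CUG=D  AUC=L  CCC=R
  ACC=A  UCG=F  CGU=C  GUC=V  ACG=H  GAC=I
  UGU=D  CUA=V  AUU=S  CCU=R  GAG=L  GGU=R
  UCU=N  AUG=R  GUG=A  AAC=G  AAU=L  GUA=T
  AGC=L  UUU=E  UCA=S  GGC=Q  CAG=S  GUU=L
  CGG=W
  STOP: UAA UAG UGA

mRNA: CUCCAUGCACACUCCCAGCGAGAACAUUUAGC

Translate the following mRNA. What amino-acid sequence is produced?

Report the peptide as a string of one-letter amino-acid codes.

Answer: RHGRLLGS

Derivation:
start AUG at pos 4
pos 4: AUG -> R; peptide=R
pos 7: CAC -> H; peptide=RH
pos 10: ACU -> G; peptide=RHG
pos 13: CCC -> R; peptide=RHGR
pos 16: AGC -> L; peptide=RHGRL
pos 19: GAG -> L; peptide=RHGRLL
pos 22: AAC -> G; peptide=RHGRLLG
pos 25: AUU -> S; peptide=RHGRLLGS
pos 28: UAG -> STOP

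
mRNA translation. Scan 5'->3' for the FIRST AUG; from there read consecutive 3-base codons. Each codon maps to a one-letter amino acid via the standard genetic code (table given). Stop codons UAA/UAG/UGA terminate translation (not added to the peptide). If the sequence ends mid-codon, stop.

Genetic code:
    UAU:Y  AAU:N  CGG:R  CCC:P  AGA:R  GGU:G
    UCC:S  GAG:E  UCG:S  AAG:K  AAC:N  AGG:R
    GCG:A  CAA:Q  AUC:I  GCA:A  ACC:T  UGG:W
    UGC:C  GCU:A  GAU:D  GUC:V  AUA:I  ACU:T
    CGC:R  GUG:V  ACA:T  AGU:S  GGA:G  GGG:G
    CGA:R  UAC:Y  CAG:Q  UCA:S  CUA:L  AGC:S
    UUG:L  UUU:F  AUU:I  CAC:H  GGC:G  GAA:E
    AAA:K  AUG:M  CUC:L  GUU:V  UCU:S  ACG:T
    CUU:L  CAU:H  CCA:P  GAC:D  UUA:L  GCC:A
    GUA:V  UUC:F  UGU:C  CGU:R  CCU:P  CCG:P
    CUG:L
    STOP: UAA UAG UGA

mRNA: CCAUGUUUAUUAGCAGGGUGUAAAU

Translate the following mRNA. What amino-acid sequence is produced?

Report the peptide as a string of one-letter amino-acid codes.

Answer: MFISRV

Derivation:
start AUG at pos 2
pos 2: AUG -> M; peptide=M
pos 5: UUU -> F; peptide=MF
pos 8: AUU -> I; peptide=MFI
pos 11: AGC -> S; peptide=MFIS
pos 14: AGG -> R; peptide=MFISR
pos 17: GUG -> V; peptide=MFISRV
pos 20: UAA -> STOP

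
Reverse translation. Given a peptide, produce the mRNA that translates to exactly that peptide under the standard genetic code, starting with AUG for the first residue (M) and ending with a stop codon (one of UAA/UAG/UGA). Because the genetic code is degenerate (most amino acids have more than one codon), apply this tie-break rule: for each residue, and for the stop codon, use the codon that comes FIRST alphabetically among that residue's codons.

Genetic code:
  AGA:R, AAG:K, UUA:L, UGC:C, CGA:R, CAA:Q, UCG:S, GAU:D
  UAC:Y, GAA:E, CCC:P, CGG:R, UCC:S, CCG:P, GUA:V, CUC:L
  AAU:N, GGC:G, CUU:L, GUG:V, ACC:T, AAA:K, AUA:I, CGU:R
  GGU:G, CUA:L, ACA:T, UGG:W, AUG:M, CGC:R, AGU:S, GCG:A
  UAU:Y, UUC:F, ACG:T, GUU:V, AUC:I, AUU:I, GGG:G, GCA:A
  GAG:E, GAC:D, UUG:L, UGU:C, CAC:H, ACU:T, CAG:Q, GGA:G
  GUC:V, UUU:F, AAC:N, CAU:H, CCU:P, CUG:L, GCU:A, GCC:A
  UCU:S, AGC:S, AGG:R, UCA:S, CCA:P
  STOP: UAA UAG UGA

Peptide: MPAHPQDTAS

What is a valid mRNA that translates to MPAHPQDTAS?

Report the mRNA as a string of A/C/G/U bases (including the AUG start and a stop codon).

Answer: mRNA: AUGCCAGCACACCCACAAGACACAGCAAGCUAA

Derivation:
residue 1: M -> AUG (start codon)
residue 2: P codons sorted = CCA,CCC,CCG,CCU -> pick first = CCA
residue 3: A codons sorted = GCA,GCC,GCG,GCU -> pick first = GCA
residue 4: H codons sorted = CAC,CAU -> pick first = CAC
residue 5: P codons sorted = CCA,CCC,CCG,CCU -> pick first = CCA
residue 6: Q codons sorted = CAA,CAG -> pick first = CAA
residue 7: D codons sorted = GAC,GAU -> pick first = GAC
residue 8: T codons sorted = ACA,ACC,ACG,ACU -> pick first = ACA
residue 9: A codons sorted = GCA,GCC,GCG,GCU -> pick first = GCA
residue 10: S codons sorted = AGC,AGU,UCA,UCC,UCG,UCU -> pick first = AGC
terminator: stop codons sorted = UAA,UAG,UGA -> pick first = UAA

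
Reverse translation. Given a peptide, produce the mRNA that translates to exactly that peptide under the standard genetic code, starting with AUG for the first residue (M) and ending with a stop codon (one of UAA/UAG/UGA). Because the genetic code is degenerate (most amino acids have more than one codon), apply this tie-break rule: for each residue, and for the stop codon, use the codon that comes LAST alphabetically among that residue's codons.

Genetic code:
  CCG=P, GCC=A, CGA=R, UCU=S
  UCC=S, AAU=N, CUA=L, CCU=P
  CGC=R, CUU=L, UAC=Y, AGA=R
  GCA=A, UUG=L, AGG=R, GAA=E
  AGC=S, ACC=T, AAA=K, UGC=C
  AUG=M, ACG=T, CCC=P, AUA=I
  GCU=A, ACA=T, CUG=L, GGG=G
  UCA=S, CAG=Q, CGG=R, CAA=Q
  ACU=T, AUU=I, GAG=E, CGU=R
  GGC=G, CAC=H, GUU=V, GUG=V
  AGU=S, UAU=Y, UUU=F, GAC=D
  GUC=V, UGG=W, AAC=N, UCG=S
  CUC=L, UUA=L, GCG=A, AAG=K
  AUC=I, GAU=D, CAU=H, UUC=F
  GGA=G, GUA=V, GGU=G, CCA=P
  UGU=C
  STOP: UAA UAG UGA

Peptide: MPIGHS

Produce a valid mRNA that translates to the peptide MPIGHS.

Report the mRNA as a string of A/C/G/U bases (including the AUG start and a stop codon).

Answer: mRNA: AUGCCUAUUGGUCAUUCUUGA

Derivation:
residue 1: M -> AUG (start codon)
residue 2: P codons sorted = CCA,CCC,CCG,CCU -> pick last = CCU
residue 3: I codons sorted = AUA,AUC,AUU -> pick last = AUU
residue 4: G codons sorted = GGA,GGC,GGG,GGU -> pick last = GGU
residue 5: H codons sorted = CAC,CAU -> pick last = CAU
residue 6: S codons sorted = AGC,AGU,UCA,UCC,UCG,UCU -> pick last = UCU
terminator: stop codons sorted = UAA,UAG,UGA -> pick last = UGA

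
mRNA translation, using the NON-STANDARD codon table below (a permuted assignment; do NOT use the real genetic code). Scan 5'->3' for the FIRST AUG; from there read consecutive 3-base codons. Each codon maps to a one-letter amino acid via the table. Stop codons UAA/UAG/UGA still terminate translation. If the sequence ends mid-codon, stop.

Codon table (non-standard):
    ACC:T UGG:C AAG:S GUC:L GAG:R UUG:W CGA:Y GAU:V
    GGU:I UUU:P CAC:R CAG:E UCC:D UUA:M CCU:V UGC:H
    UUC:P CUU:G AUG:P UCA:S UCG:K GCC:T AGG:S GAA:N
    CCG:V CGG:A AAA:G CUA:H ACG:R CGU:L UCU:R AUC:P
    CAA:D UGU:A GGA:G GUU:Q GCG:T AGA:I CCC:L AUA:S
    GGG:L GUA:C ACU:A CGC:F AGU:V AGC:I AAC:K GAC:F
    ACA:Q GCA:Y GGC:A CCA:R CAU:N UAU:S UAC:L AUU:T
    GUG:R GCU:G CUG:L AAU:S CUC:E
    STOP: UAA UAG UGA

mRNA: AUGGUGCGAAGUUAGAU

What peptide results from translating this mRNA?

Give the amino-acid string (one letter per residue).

start AUG at pos 0
pos 0: AUG -> P; peptide=P
pos 3: GUG -> R; peptide=PR
pos 6: CGA -> Y; peptide=PRY
pos 9: AGU -> V; peptide=PRYV
pos 12: UAG -> STOP

Answer: PRYV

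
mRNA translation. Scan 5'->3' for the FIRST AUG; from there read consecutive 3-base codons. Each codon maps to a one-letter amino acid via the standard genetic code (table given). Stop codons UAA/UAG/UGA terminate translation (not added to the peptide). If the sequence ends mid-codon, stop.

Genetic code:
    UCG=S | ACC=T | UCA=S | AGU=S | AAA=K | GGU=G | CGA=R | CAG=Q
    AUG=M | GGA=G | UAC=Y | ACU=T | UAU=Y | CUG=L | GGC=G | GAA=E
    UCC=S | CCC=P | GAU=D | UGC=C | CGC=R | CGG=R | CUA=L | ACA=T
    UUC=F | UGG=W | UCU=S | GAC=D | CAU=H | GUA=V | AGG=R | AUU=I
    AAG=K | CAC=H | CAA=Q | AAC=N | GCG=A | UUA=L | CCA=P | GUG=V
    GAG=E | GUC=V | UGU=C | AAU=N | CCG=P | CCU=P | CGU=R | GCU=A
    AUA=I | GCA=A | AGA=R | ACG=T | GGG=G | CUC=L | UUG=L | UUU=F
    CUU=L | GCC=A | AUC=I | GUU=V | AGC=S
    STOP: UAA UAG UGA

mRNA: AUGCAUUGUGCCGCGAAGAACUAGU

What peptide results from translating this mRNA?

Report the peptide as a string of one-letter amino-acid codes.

Answer: MHCAAKN

Derivation:
start AUG at pos 0
pos 0: AUG -> M; peptide=M
pos 3: CAU -> H; peptide=MH
pos 6: UGU -> C; peptide=MHC
pos 9: GCC -> A; peptide=MHCA
pos 12: GCG -> A; peptide=MHCAA
pos 15: AAG -> K; peptide=MHCAAK
pos 18: AAC -> N; peptide=MHCAAKN
pos 21: UAG -> STOP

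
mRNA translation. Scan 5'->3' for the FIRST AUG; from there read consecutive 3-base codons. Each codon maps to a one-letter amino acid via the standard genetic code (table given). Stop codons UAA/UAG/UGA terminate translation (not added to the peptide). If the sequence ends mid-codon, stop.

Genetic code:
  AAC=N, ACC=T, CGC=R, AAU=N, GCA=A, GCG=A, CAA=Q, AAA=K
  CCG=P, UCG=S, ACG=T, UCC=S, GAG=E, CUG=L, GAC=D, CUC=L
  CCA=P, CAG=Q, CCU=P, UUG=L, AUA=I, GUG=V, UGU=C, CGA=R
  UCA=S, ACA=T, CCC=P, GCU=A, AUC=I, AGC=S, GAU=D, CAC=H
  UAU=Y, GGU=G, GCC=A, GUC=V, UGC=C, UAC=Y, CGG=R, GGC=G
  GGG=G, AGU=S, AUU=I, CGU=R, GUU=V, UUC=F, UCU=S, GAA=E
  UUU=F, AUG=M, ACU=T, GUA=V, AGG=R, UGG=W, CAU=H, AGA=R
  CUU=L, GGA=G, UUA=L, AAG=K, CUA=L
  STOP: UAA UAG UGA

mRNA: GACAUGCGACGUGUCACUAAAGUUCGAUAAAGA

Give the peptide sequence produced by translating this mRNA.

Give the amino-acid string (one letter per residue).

Answer: MRRVTKVR

Derivation:
start AUG at pos 3
pos 3: AUG -> M; peptide=M
pos 6: CGA -> R; peptide=MR
pos 9: CGU -> R; peptide=MRR
pos 12: GUC -> V; peptide=MRRV
pos 15: ACU -> T; peptide=MRRVT
pos 18: AAA -> K; peptide=MRRVTK
pos 21: GUU -> V; peptide=MRRVTKV
pos 24: CGA -> R; peptide=MRRVTKVR
pos 27: UAA -> STOP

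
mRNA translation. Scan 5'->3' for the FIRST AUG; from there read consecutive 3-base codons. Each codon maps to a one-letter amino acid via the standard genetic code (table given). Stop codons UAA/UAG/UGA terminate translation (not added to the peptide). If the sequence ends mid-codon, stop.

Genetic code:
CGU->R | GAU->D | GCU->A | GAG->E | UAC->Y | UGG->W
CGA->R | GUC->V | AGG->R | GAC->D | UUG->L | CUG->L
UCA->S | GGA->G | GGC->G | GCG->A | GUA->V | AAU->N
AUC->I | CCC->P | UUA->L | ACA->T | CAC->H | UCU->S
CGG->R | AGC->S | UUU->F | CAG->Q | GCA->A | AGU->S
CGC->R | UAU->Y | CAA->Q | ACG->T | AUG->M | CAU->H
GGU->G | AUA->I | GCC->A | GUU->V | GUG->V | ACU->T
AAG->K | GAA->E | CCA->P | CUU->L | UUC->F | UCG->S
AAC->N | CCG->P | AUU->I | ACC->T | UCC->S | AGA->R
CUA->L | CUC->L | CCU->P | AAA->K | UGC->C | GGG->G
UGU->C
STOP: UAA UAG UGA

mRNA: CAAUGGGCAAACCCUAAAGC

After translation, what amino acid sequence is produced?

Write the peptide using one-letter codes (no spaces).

Answer: MGKP

Derivation:
start AUG at pos 2
pos 2: AUG -> M; peptide=M
pos 5: GGC -> G; peptide=MG
pos 8: AAA -> K; peptide=MGK
pos 11: CCC -> P; peptide=MGKP
pos 14: UAA -> STOP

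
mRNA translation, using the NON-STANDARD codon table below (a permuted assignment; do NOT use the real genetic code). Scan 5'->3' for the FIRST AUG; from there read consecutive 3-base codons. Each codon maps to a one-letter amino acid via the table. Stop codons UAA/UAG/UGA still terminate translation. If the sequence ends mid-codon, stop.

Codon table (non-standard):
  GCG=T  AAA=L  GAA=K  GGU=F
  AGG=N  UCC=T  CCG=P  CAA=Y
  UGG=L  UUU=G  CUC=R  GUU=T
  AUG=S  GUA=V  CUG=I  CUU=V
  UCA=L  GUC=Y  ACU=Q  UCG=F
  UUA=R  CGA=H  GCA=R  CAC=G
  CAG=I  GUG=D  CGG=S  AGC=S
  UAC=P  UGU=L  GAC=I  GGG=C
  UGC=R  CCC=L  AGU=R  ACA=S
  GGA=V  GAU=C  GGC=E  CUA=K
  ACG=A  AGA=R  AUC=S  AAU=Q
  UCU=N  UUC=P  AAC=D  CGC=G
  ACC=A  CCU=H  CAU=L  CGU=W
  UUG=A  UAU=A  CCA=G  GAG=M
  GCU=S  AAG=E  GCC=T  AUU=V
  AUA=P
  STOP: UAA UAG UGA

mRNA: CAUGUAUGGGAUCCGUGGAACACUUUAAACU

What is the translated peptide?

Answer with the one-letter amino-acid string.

start AUG at pos 1
pos 1: AUG -> S; peptide=S
pos 4: UAU -> A; peptide=SA
pos 7: GGG -> C; peptide=SAC
pos 10: AUC -> S; peptide=SACS
pos 13: CGU -> W; peptide=SACSW
pos 16: GGA -> V; peptide=SACSWV
pos 19: ACA -> S; peptide=SACSWVS
pos 22: CUU -> V; peptide=SACSWVSV
pos 25: UAA -> STOP

Answer: SACSWVSV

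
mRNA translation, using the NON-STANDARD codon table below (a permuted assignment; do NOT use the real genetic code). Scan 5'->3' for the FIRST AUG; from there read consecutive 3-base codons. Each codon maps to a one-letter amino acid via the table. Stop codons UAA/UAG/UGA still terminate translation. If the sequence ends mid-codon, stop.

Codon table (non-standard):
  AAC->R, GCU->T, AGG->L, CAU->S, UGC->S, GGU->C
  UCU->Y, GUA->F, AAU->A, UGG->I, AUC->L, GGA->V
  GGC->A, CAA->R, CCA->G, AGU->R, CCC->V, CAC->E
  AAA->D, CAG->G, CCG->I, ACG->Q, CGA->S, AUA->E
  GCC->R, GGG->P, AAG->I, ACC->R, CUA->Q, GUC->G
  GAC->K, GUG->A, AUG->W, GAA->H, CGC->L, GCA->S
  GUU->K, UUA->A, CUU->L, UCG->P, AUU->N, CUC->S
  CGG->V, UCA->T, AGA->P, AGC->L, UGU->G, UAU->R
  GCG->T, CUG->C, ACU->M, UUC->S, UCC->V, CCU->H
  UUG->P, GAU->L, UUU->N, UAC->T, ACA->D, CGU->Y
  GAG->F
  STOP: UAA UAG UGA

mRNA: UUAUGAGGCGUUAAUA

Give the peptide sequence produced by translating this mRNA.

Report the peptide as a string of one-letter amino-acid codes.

start AUG at pos 2
pos 2: AUG -> W; peptide=W
pos 5: AGG -> L; peptide=WL
pos 8: CGU -> Y; peptide=WLY
pos 11: UAA -> STOP

Answer: WLY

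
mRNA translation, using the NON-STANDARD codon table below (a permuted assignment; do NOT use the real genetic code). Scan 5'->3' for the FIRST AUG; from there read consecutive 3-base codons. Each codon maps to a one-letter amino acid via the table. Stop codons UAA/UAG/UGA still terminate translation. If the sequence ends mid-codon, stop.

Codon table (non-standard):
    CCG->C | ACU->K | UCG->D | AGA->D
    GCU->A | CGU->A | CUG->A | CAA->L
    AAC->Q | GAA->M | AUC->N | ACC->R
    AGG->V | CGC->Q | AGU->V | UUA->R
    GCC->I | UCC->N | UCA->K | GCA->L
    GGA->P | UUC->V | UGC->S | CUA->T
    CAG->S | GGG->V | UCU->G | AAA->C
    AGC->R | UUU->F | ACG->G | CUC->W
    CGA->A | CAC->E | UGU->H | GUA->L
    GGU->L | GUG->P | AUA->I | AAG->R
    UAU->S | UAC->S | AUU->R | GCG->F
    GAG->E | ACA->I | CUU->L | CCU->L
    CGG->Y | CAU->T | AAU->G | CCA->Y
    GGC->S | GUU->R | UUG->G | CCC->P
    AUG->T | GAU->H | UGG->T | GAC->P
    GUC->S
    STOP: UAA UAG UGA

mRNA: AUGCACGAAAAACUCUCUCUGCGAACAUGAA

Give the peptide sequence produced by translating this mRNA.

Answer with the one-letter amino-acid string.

start AUG at pos 0
pos 0: AUG -> T; peptide=T
pos 3: CAC -> E; peptide=TE
pos 6: GAA -> M; peptide=TEM
pos 9: AAA -> C; peptide=TEMC
pos 12: CUC -> W; peptide=TEMCW
pos 15: UCU -> G; peptide=TEMCWG
pos 18: CUG -> A; peptide=TEMCWGA
pos 21: CGA -> A; peptide=TEMCWGAA
pos 24: ACA -> I; peptide=TEMCWGAAI
pos 27: UGA -> STOP

Answer: TEMCWGAAI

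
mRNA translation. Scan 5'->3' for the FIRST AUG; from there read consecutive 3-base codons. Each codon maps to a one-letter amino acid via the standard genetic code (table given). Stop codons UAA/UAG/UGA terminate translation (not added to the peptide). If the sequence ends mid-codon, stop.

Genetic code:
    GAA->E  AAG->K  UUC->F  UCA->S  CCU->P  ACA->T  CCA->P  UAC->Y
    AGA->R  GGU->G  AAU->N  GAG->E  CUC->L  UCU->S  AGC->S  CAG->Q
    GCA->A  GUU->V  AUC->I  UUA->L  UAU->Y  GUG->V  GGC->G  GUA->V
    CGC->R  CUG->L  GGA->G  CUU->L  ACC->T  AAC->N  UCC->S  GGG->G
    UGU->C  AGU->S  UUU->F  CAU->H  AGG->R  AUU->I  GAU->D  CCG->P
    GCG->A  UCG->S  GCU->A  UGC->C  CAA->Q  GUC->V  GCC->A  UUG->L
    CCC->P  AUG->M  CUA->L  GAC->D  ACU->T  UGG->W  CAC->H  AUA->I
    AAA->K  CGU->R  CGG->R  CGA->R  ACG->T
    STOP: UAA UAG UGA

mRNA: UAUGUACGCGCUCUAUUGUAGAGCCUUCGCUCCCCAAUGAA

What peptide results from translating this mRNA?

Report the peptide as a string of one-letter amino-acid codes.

start AUG at pos 1
pos 1: AUG -> M; peptide=M
pos 4: UAC -> Y; peptide=MY
pos 7: GCG -> A; peptide=MYA
pos 10: CUC -> L; peptide=MYAL
pos 13: UAU -> Y; peptide=MYALY
pos 16: UGU -> C; peptide=MYALYC
pos 19: AGA -> R; peptide=MYALYCR
pos 22: GCC -> A; peptide=MYALYCRA
pos 25: UUC -> F; peptide=MYALYCRAF
pos 28: GCU -> A; peptide=MYALYCRAFA
pos 31: CCC -> P; peptide=MYALYCRAFAP
pos 34: CAA -> Q; peptide=MYALYCRAFAPQ
pos 37: UGA -> STOP

Answer: MYALYCRAFAPQ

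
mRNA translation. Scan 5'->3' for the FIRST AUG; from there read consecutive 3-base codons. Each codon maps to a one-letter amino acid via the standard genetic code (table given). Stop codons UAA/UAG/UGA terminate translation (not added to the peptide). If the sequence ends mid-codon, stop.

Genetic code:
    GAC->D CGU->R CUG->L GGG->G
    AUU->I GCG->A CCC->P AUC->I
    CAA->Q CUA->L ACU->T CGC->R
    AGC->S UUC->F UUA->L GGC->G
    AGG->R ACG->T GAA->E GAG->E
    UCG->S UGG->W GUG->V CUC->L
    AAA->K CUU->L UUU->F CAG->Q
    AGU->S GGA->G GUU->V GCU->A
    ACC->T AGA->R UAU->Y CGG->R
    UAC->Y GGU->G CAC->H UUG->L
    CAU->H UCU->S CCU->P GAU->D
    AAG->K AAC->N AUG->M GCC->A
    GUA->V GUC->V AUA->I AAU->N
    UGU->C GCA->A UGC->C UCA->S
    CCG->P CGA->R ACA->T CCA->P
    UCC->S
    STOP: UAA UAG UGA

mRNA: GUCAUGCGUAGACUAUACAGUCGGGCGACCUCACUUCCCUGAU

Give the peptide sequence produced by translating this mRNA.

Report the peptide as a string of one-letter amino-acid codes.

Answer: MRRLYSRATSLP

Derivation:
start AUG at pos 3
pos 3: AUG -> M; peptide=M
pos 6: CGU -> R; peptide=MR
pos 9: AGA -> R; peptide=MRR
pos 12: CUA -> L; peptide=MRRL
pos 15: UAC -> Y; peptide=MRRLY
pos 18: AGU -> S; peptide=MRRLYS
pos 21: CGG -> R; peptide=MRRLYSR
pos 24: GCG -> A; peptide=MRRLYSRA
pos 27: ACC -> T; peptide=MRRLYSRAT
pos 30: UCA -> S; peptide=MRRLYSRATS
pos 33: CUU -> L; peptide=MRRLYSRATSL
pos 36: CCC -> P; peptide=MRRLYSRATSLP
pos 39: UGA -> STOP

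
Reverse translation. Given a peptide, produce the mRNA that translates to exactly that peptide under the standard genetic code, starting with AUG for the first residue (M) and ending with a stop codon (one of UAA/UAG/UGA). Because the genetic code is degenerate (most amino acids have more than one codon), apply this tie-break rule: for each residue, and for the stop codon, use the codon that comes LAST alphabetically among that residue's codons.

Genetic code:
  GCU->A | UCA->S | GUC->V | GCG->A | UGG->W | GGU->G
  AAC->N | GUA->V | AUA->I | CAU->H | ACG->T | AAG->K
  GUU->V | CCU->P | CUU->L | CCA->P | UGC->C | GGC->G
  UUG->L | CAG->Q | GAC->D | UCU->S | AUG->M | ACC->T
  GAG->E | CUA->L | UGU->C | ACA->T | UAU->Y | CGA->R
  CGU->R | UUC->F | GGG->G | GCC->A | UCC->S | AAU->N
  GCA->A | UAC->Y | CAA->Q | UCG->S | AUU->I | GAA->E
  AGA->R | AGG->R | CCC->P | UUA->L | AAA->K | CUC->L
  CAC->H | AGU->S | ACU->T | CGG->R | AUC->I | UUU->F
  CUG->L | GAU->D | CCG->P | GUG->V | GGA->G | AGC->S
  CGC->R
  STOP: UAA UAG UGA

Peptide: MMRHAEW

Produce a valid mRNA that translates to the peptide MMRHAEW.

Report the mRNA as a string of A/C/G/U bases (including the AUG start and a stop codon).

Answer: mRNA: AUGAUGCGUCAUGCUGAGUGGUGA

Derivation:
residue 1: M -> AUG (start codon)
residue 2: M -> AUG (only codon)
residue 3: R codons sorted = AGA,AGG,CGA,CGC,CGG,CGU -> pick last = CGU
residue 4: H codons sorted = CAC,CAU -> pick last = CAU
residue 5: A codons sorted = GCA,GCC,GCG,GCU -> pick last = GCU
residue 6: E codons sorted = GAA,GAG -> pick last = GAG
residue 7: W -> UGG (only codon)
terminator: stop codons sorted = UAA,UAG,UGA -> pick last = UGA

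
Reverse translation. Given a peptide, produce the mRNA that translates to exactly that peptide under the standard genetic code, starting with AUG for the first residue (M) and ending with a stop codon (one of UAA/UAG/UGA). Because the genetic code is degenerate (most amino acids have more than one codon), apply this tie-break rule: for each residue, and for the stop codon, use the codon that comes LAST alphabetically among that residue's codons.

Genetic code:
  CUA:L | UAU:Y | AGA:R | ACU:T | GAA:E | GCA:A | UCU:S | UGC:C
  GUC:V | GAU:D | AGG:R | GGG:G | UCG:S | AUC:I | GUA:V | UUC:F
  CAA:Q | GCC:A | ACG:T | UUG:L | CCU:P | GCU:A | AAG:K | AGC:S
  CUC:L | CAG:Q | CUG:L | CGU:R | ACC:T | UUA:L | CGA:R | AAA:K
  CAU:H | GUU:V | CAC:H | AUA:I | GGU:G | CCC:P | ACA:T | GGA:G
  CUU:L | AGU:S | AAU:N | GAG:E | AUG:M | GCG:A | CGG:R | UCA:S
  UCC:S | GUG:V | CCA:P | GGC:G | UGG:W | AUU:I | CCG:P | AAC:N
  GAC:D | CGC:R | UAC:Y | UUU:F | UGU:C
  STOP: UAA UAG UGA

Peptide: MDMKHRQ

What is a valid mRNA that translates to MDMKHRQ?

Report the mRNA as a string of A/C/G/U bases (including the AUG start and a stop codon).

residue 1: M -> AUG (start codon)
residue 2: D codons sorted = GAC,GAU -> pick last = GAU
residue 3: M -> AUG (only codon)
residue 4: K codons sorted = AAA,AAG -> pick last = AAG
residue 5: H codons sorted = CAC,CAU -> pick last = CAU
residue 6: R codons sorted = AGA,AGG,CGA,CGC,CGG,CGU -> pick last = CGU
residue 7: Q codons sorted = CAA,CAG -> pick last = CAG
terminator: stop codons sorted = UAA,UAG,UGA -> pick last = UGA

Answer: mRNA: AUGGAUAUGAAGCAUCGUCAGUGA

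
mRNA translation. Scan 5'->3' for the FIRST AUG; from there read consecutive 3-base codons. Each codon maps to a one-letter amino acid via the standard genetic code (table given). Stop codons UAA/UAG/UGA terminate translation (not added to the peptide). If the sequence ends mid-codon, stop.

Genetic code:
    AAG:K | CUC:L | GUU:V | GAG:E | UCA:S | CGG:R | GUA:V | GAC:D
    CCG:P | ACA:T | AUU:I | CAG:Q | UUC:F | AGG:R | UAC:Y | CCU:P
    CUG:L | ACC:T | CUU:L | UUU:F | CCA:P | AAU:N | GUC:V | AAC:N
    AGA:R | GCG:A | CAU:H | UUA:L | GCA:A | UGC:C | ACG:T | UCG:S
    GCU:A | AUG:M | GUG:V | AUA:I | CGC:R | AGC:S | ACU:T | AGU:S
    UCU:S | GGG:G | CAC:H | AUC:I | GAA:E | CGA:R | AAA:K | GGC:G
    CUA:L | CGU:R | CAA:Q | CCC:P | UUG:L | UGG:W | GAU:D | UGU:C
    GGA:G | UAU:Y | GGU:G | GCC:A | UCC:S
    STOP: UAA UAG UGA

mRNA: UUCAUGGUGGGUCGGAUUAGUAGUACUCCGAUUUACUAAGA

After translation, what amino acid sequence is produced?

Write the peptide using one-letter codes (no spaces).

Answer: MVGRISSTPIY

Derivation:
start AUG at pos 3
pos 3: AUG -> M; peptide=M
pos 6: GUG -> V; peptide=MV
pos 9: GGU -> G; peptide=MVG
pos 12: CGG -> R; peptide=MVGR
pos 15: AUU -> I; peptide=MVGRI
pos 18: AGU -> S; peptide=MVGRIS
pos 21: AGU -> S; peptide=MVGRISS
pos 24: ACU -> T; peptide=MVGRISST
pos 27: CCG -> P; peptide=MVGRISSTP
pos 30: AUU -> I; peptide=MVGRISSTPI
pos 33: UAC -> Y; peptide=MVGRISSTPIY
pos 36: UAA -> STOP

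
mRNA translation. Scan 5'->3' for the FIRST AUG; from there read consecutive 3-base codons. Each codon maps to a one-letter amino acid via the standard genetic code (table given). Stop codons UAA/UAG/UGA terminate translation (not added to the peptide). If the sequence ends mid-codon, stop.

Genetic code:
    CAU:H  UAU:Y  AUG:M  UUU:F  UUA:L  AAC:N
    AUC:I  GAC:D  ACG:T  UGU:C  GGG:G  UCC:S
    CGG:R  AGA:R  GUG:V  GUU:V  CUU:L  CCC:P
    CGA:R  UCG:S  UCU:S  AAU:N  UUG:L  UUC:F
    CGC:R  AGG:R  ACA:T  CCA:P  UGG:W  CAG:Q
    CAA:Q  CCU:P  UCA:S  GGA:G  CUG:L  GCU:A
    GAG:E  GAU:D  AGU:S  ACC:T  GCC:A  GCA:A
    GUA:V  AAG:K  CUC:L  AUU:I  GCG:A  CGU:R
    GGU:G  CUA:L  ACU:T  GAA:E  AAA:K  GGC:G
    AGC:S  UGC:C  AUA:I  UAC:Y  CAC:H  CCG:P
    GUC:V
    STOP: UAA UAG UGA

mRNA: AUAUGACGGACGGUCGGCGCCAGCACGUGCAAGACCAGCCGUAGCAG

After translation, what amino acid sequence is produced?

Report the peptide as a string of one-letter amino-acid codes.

Answer: MTDGRRQHVQDQP

Derivation:
start AUG at pos 2
pos 2: AUG -> M; peptide=M
pos 5: ACG -> T; peptide=MT
pos 8: GAC -> D; peptide=MTD
pos 11: GGU -> G; peptide=MTDG
pos 14: CGG -> R; peptide=MTDGR
pos 17: CGC -> R; peptide=MTDGRR
pos 20: CAG -> Q; peptide=MTDGRRQ
pos 23: CAC -> H; peptide=MTDGRRQH
pos 26: GUG -> V; peptide=MTDGRRQHV
pos 29: CAA -> Q; peptide=MTDGRRQHVQ
pos 32: GAC -> D; peptide=MTDGRRQHVQD
pos 35: CAG -> Q; peptide=MTDGRRQHVQDQ
pos 38: CCG -> P; peptide=MTDGRRQHVQDQP
pos 41: UAG -> STOP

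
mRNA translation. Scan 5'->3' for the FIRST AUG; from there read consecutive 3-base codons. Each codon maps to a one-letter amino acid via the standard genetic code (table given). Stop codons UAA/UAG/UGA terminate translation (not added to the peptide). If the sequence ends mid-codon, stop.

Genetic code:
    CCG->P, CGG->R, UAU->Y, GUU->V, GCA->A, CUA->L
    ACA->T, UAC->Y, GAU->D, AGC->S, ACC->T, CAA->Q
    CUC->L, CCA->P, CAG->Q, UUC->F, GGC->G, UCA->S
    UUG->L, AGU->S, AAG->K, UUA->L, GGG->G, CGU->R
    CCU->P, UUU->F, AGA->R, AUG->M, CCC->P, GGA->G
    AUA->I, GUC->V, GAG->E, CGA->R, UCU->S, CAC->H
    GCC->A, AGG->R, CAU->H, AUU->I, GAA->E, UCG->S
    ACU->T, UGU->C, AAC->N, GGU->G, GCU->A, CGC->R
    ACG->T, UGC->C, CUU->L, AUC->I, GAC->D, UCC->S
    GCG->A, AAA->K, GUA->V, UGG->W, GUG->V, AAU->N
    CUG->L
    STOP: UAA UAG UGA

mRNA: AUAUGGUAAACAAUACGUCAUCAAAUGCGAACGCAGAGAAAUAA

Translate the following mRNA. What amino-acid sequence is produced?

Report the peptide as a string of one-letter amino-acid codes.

start AUG at pos 2
pos 2: AUG -> M; peptide=M
pos 5: GUA -> V; peptide=MV
pos 8: AAC -> N; peptide=MVN
pos 11: AAU -> N; peptide=MVNN
pos 14: ACG -> T; peptide=MVNNT
pos 17: UCA -> S; peptide=MVNNTS
pos 20: UCA -> S; peptide=MVNNTSS
pos 23: AAU -> N; peptide=MVNNTSSN
pos 26: GCG -> A; peptide=MVNNTSSNA
pos 29: AAC -> N; peptide=MVNNTSSNAN
pos 32: GCA -> A; peptide=MVNNTSSNANA
pos 35: GAG -> E; peptide=MVNNTSSNANAE
pos 38: AAA -> K; peptide=MVNNTSSNANAEK
pos 41: UAA -> STOP

Answer: MVNNTSSNANAEK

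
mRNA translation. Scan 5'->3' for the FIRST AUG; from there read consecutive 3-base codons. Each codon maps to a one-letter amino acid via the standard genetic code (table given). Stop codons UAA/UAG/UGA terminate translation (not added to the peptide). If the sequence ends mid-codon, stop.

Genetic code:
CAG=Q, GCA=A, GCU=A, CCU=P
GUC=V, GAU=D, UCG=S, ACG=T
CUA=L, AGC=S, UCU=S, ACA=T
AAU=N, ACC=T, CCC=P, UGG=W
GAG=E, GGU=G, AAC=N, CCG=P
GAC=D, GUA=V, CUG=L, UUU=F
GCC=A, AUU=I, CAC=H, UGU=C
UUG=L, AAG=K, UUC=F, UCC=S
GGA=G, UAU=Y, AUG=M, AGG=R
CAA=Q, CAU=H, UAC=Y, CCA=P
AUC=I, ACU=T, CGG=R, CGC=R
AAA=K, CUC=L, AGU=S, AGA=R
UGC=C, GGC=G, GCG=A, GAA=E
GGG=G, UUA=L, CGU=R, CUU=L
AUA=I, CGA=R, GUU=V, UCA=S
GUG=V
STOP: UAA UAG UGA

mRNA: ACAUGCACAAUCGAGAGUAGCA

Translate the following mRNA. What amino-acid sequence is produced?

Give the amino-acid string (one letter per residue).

start AUG at pos 2
pos 2: AUG -> M; peptide=M
pos 5: CAC -> H; peptide=MH
pos 8: AAU -> N; peptide=MHN
pos 11: CGA -> R; peptide=MHNR
pos 14: GAG -> E; peptide=MHNRE
pos 17: UAG -> STOP

Answer: MHNRE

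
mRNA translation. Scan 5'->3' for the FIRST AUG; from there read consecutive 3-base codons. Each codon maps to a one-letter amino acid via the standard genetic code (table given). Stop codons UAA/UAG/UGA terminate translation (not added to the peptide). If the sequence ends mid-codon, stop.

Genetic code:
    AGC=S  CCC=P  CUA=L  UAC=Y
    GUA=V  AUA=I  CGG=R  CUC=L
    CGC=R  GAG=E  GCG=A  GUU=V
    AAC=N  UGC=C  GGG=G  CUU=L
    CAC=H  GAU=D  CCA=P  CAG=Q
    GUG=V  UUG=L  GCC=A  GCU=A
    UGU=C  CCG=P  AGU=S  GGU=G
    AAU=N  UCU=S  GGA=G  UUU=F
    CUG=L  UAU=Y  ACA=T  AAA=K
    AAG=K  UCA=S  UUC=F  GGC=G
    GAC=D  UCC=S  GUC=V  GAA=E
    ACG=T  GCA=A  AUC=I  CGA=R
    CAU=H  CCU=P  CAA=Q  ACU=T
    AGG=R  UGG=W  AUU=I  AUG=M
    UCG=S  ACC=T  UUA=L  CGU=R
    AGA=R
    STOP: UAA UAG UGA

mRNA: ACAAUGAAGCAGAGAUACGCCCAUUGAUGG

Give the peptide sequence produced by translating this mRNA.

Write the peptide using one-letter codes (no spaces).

start AUG at pos 3
pos 3: AUG -> M; peptide=M
pos 6: AAG -> K; peptide=MK
pos 9: CAG -> Q; peptide=MKQ
pos 12: AGA -> R; peptide=MKQR
pos 15: UAC -> Y; peptide=MKQRY
pos 18: GCC -> A; peptide=MKQRYA
pos 21: CAU -> H; peptide=MKQRYAH
pos 24: UGA -> STOP

Answer: MKQRYAH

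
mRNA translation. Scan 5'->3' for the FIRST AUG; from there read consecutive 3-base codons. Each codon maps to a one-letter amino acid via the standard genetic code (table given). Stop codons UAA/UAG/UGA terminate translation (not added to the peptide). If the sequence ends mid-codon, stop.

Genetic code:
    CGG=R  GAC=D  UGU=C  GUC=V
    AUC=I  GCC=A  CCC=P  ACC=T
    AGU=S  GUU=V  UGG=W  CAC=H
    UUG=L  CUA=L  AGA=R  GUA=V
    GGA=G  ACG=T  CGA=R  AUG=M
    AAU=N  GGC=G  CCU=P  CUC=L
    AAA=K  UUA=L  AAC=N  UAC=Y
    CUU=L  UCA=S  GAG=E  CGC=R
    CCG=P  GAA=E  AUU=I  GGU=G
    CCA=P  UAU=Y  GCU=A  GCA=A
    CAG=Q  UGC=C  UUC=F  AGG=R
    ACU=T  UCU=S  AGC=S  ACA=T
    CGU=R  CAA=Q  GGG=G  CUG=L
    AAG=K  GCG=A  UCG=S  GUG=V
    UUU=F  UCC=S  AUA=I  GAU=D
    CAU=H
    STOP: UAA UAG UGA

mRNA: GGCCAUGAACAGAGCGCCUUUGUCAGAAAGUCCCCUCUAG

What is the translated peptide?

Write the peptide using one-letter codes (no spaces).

start AUG at pos 4
pos 4: AUG -> M; peptide=M
pos 7: AAC -> N; peptide=MN
pos 10: AGA -> R; peptide=MNR
pos 13: GCG -> A; peptide=MNRA
pos 16: CCU -> P; peptide=MNRAP
pos 19: UUG -> L; peptide=MNRAPL
pos 22: UCA -> S; peptide=MNRAPLS
pos 25: GAA -> E; peptide=MNRAPLSE
pos 28: AGU -> S; peptide=MNRAPLSES
pos 31: CCC -> P; peptide=MNRAPLSESP
pos 34: CUC -> L; peptide=MNRAPLSESPL
pos 37: UAG -> STOP

Answer: MNRAPLSESPL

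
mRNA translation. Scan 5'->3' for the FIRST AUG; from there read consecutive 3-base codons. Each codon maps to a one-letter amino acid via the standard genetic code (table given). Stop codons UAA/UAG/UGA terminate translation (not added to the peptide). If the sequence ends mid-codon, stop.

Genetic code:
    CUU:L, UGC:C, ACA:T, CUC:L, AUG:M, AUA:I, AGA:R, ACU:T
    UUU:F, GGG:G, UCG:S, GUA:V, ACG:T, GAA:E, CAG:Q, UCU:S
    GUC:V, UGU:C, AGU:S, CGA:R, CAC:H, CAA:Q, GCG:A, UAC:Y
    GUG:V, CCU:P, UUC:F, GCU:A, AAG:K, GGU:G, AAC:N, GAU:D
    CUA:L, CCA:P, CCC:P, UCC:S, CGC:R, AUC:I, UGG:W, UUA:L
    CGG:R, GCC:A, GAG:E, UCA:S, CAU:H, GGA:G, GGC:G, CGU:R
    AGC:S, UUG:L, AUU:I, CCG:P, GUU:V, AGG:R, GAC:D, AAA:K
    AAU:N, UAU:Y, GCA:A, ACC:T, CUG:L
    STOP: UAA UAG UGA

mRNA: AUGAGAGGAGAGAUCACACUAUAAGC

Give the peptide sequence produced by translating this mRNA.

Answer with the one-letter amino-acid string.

start AUG at pos 0
pos 0: AUG -> M; peptide=M
pos 3: AGA -> R; peptide=MR
pos 6: GGA -> G; peptide=MRG
pos 9: GAG -> E; peptide=MRGE
pos 12: AUC -> I; peptide=MRGEI
pos 15: ACA -> T; peptide=MRGEIT
pos 18: CUA -> L; peptide=MRGEITL
pos 21: UAA -> STOP

Answer: MRGEITL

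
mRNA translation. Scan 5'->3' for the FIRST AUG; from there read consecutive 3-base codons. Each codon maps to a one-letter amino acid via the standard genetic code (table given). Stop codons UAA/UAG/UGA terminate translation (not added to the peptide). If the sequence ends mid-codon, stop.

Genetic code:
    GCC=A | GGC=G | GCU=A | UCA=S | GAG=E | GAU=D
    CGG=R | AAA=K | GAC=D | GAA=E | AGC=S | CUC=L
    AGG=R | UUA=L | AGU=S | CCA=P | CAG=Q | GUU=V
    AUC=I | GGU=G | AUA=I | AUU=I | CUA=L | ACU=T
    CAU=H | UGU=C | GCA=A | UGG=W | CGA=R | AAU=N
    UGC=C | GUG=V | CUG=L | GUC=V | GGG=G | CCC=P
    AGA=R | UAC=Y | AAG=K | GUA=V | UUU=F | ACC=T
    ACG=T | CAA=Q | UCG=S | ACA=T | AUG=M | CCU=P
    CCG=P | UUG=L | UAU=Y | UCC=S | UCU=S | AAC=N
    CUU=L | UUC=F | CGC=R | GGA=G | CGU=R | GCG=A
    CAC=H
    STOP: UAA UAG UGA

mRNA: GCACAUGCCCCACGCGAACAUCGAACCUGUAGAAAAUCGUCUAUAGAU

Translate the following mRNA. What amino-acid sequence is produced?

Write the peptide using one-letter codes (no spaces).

Answer: MPHANIEPVENRL

Derivation:
start AUG at pos 4
pos 4: AUG -> M; peptide=M
pos 7: CCC -> P; peptide=MP
pos 10: CAC -> H; peptide=MPH
pos 13: GCG -> A; peptide=MPHA
pos 16: AAC -> N; peptide=MPHAN
pos 19: AUC -> I; peptide=MPHANI
pos 22: GAA -> E; peptide=MPHANIE
pos 25: CCU -> P; peptide=MPHANIEP
pos 28: GUA -> V; peptide=MPHANIEPV
pos 31: GAA -> E; peptide=MPHANIEPVE
pos 34: AAU -> N; peptide=MPHANIEPVEN
pos 37: CGU -> R; peptide=MPHANIEPVENR
pos 40: CUA -> L; peptide=MPHANIEPVENRL
pos 43: UAG -> STOP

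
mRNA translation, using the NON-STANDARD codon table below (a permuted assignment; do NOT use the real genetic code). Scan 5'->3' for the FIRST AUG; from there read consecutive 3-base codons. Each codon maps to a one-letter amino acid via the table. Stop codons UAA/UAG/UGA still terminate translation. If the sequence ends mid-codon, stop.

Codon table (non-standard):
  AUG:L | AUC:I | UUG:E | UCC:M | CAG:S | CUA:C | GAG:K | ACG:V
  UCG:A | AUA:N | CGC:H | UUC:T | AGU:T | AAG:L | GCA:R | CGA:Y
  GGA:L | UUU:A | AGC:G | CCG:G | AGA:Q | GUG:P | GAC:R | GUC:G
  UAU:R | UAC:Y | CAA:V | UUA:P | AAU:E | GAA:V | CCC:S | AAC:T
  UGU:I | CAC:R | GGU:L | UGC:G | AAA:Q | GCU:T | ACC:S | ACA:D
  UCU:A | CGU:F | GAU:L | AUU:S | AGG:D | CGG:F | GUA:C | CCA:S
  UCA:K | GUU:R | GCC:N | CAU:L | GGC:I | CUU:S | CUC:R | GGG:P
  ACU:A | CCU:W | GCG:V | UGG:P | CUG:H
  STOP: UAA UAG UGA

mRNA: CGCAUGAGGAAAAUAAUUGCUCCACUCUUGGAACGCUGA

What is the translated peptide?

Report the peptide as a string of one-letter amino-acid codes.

Answer: LDQNSTSREVH

Derivation:
start AUG at pos 3
pos 3: AUG -> L; peptide=L
pos 6: AGG -> D; peptide=LD
pos 9: AAA -> Q; peptide=LDQ
pos 12: AUA -> N; peptide=LDQN
pos 15: AUU -> S; peptide=LDQNS
pos 18: GCU -> T; peptide=LDQNST
pos 21: CCA -> S; peptide=LDQNSTS
pos 24: CUC -> R; peptide=LDQNSTSR
pos 27: UUG -> E; peptide=LDQNSTSRE
pos 30: GAA -> V; peptide=LDQNSTSREV
pos 33: CGC -> H; peptide=LDQNSTSREVH
pos 36: UGA -> STOP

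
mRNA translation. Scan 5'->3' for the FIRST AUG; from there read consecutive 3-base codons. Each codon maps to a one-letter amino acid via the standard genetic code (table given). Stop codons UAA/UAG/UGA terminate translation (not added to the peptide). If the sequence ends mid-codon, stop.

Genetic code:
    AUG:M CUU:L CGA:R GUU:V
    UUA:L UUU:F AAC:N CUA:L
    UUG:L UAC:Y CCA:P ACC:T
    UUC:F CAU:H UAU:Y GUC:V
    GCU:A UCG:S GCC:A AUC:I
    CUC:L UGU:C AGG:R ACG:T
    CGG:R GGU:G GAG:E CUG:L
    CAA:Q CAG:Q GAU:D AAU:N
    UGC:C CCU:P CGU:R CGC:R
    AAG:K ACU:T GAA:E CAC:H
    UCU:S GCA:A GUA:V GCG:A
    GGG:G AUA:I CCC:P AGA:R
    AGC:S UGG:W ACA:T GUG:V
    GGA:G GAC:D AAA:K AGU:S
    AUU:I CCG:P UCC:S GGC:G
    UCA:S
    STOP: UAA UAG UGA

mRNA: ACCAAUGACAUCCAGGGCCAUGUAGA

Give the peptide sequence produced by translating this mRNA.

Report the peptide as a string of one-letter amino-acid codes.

start AUG at pos 4
pos 4: AUG -> M; peptide=M
pos 7: ACA -> T; peptide=MT
pos 10: UCC -> S; peptide=MTS
pos 13: AGG -> R; peptide=MTSR
pos 16: GCC -> A; peptide=MTSRA
pos 19: AUG -> M; peptide=MTSRAM
pos 22: UAG -> STOP

Answer: MTSRAM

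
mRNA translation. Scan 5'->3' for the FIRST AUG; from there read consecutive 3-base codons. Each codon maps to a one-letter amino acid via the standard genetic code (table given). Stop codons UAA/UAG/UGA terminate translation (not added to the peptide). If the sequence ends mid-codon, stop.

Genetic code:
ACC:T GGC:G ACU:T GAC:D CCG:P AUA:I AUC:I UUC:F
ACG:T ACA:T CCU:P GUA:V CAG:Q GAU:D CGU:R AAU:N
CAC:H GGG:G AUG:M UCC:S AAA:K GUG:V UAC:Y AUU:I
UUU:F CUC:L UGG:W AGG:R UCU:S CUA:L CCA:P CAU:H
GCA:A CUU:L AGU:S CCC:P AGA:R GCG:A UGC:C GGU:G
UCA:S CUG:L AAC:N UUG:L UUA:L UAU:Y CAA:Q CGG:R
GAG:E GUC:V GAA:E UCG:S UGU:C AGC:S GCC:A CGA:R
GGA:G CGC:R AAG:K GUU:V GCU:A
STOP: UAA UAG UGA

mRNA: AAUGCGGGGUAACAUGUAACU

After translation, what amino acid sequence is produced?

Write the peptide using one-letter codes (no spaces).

start AUG at pos 1
pos 1: AUG -> M; peptide=M
pos 4: CGG -> R; peptide=MR
pos 7: GGU -> G; peptide=MRG
pos 10: AAC -> N; peptide=MRGN
pos 13: AUG -> M; peptide=MRGNM
pos 16: UAA -> STOP

Answer: MRGNM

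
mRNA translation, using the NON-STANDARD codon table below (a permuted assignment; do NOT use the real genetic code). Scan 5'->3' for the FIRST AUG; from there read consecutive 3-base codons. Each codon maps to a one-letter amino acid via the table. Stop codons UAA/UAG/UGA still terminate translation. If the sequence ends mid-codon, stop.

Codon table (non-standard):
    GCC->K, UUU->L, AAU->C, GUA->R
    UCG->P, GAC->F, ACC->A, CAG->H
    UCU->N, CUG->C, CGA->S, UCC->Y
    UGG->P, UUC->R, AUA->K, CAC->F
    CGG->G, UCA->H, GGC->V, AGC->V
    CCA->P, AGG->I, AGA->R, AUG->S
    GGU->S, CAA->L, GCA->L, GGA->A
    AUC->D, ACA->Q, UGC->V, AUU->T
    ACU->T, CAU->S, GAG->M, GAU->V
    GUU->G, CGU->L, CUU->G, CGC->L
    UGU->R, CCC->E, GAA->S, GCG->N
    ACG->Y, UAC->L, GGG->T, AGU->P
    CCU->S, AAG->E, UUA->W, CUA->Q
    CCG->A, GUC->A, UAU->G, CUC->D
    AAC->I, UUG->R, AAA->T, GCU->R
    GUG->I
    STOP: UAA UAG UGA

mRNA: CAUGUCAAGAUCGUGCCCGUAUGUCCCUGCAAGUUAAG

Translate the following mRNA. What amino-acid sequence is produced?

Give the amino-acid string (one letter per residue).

start AUG at pos 1
pos 1: AUG -> S; peptide=S
pos 4: UCA -> H; peptide=SH
pos 7: AGA -> R; peptide=SHR
pos 10: UCG -> P; peptide=SHRP
pos 13: UGC -> V; peptide=SHRPV
pos 16: CCG -> A; peptide=SHRPVA
pos 19: UAU -> G; peptide=SHRPVAG
pos 22: GUC -> A; peptide=SHRPVAGA
pos 25: CCU -> S; peptide=SHRPVAGAS
pos 28: GCA -> L; peptide=SHRPVAGASL
pos 31: AGU -> P; peptide=SHRPVAGASLP
pos 34: UAA -> STOP

Answer: SHRPVAGASLP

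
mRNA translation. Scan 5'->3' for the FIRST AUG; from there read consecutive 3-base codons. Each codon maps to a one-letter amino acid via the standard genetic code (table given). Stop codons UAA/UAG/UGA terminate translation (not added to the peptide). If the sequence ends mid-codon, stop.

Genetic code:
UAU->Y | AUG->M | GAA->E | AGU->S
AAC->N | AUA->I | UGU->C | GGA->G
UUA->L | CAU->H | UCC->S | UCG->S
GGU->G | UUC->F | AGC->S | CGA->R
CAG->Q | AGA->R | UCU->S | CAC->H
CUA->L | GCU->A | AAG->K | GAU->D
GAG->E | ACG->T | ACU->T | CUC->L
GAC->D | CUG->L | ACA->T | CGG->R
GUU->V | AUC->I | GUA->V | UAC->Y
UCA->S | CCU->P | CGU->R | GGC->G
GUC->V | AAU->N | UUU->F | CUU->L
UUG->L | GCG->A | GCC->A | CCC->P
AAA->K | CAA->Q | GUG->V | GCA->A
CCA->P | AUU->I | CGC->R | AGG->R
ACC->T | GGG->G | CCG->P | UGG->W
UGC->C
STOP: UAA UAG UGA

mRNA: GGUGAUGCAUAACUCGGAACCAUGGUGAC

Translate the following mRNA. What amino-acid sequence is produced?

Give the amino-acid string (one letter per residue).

Answer: MHNSEPW

Derivation:
start AUG at pos 4
pos 4: AUG -> M; peptide=M
pos 7: CAU -> H; peptide=MH
pos 10: AAC -> N; peptide=MHN
pos 13: UCG -> S; peptide=MHNS
pos 16: GAA -> E; peptide=MHNSE
pos 19: CCA -> P; peptide=MHNSEP
pos 22: UGG -> W; peptide=MHNSEPW
pos 25: UGA -> STOP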